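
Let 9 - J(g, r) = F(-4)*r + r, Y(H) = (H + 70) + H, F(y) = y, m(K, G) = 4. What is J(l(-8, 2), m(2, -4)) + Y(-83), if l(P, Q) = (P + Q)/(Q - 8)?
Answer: -75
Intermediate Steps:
l(P, Q) = (P + Q)/(-8 + Q)
Y(H) = 70 + 2*H (Y(H) = (70 + H) + H = 70 + 2*H)
J(g, r) = 9 + 3*r (J(g, r) = 9 - (-4*r + r) = 9 - (-3)*r = 9 + 3*r)
J(l(-8, 2), m(2, -4)) + Y(-83) = (9 + 3*4) + (70 + 2*(-83)) = (9 + 12) + (70 - 166) = 21 - 96 = -75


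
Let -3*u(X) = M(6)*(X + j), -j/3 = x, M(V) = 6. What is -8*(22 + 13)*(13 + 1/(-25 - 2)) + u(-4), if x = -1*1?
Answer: -97946/27 ≈ -3627.6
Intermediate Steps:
x = -1
j = 3 (j = -3*(-1) = 3)
u(X) = -6 - 2*X (u(X) = -2*(X + 3) = -2*(3 + X) = -(18 + 6*X)/3 = -6 - 2*X)
-8*(22 + 13)*(13 + 1/(-25 - 2)) + u(-4) = -8*(22 + 13)*(13 + 1/(-25 - 2)) + (-6 - 2*(-4)) = -280*(13 + 1/(-27)) + (-6 + 8) = -280*(13 - 1/27) + 2 = -280*350/27 + 2 = -8*12250/27 + 2 = -98000/27 + 2 = -97946/27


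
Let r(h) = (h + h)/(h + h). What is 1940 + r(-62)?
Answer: 1941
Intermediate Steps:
r(h) = 1 (r(h) = (2*h)/((2*h)) = (2*h)*(1/(2*h)) = 1)
1940 + r(-62) = 1940 + 1 = 1941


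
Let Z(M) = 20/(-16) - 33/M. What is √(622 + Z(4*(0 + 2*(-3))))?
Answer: 3*√1106/4 ≈ 24.942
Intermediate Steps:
Z(M) = -5/4 - 33/M (Z(M) = 20*(-1/16) - 33/M = -5/4 - 33/M)
√(622 + Z(4*(0 + 2*(-3)))) = √(622 + (-5/4 - 33*1/(4*(0 + 2*(-3))))) = √(622 + (-5/4 - 33*1/(4*(0 - 6)))) = √(622 + (-5/4 - 33/(4*(-6)))) = √(622 + (-5/4 - 33/(-24))) = √(622 + (-5/4 - 33*(-1/24))) = √(622 + (-5/4 + 11/8)) = √(622 + ⅛) = √(4977/8) = 3*√1106/4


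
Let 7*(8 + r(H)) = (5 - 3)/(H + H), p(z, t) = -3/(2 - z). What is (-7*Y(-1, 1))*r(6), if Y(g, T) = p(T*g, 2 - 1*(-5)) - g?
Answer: 0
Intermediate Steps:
r(H) = -8 + 1/(7*H) (r(H) = -8 + ((5 - 3)/(H + H))/7 = -8 + (2/((2*H)))/7 = -8 + (2*(1/(2*H)))/7 = -8 + 1/(7*H))
Y(g, T) = -g + 3/(-2 + T*g) (Y(g, T) = 3/(-2 + T*g) - g = -g + 3/(-2 + T*g))
(-7*Y(-1, 1))*r(6) = (-7*(-1*(-1) + 3/(-2 + 1*(-1))))*(-8 + (⅐)/6) = (-7*(1 + 3/(-2 - 1)))*(-8 + (⅐)*(⅙)) = (-7*(1 + 3/(-3)))*(-8 + 1/42) = -7*(1 + 3*(-⅓))*(-335/42) = -7*(1 - 1)*(-335/42) = -7*0*(-335/42) = 0*(-335/42) = 0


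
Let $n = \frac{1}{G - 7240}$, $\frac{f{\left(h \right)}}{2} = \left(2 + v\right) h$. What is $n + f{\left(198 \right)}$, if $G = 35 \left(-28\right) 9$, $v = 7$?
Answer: $\frac{57237839}{16060} \approx 3564.0$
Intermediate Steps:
$G = -8820$ ($G = \left(-980\right) 9 = -8820$)
$f{\left(h \right)} = 18 h$ ($f{\left(h \right)} = 2 \left(2 + 7\right) h = 2 \cdot 9 h = 18 h$)
$n = - \frac{1}{16060}$ ($n = \frac{1}{-8820 - 7240} = \frac{1}{-16060} = - \frac{1}{16060} \approx -6.2266 \cdot 10^{-5}$)
$n + f{\left(198 \right)} = - \frac{1}{16060} + 18 \cdot 198 = - \frac{1}{16060} + 3564 = \frac{57237839}{16060}$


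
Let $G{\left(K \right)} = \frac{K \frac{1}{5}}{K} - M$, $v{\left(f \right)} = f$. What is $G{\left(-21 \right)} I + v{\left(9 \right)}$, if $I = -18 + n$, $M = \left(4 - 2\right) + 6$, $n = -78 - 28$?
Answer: $\frac{4881}{5} \approx 976.2$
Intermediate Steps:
$n = -106$ ($n = -78 - 28 = -106$)
$M = 8$ ($M = 2 + 6 = 8$)
$G{\left(K \right)} = - \frac{39}{5}$ ($G{\left(K \right)} = \frac{K \frac{1}{5}}{K} - 8 = \frac{\frac{1}{5} K}{K} - 8 = \frac{1}{5} - 8 = - \frac{39}{5}$)
$I = -124$ ($I = -18 - 106 = -124$)
$G{\left(-21 \right)} I + v{\left(9 \right)} = \left(- \frac{39}{5}\right) \left(-124\right) + 9 = \frac{4836}{5} + 9 = \frac{4881}{5}$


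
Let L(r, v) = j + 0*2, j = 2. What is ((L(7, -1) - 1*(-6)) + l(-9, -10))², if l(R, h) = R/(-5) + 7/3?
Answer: 33124/225 ≈ 147.22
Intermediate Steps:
L(r, v) = 2 (L(r, v) = 2 + 0*2 = 2 + 0 = 2)
l(R, h) = 7/3 - R/5 (l(R, h) = R*(-⅕) + 7*(⅓) = -R/5 + 7/3 = 7/3 - R/5)
((L(7, -1) - 1*(-6)) + l(-9, -10))² = ((2 - 1*(-6)) + (7/3 - ⅕*(-9)))² = ((2 + 6) + (7/3 + 9/5))² = (8 + 62/15)² = (182/15)² = 33124/225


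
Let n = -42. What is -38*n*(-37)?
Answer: -59052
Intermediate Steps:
-38*n*(-37) = -38*(-42)*(-37) = -(-1596)*(-37) = -1*59052 = -59052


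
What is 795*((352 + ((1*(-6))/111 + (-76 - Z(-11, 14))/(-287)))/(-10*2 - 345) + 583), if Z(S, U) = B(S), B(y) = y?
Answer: 358692931374/775187 ≈ 4.6272e+5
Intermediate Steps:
Z(S, U) = S
795*((352 + ((1*(-6))/111 + (-76 - Z(-11, 14))/(-287)))/(-10*2 - 345) + 583) = 795*((352 + ((1*(-6))/111 + (-76 - 1*(-11))/(-287)))/(-10*2 - 345) + 583) = 795*((352 + (-6*1/111 + (-76 + 11)*(-1/287)))/(-20 - 345) + 583) = 795*((352 + (-2/37 - 65*(-1/287)))/(-365) + 583) = 795*((352 + (-2/37 + 65/287))*(-1/365) + 583) = 795*((352 + 1831/10619)*(-1/365) + 583) = 795*((3739719/10619)*(-1/365) + 583) = 795*(-3739719/3875935 + 583) = 795*(2255930386/3875935) = 358692931374/775187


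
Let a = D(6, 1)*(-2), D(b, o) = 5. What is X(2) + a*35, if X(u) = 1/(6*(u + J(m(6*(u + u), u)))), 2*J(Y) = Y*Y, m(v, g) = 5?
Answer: -30449/87 ≈ -349.99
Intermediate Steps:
J(Y) = Y**2/2 (J(Y) = (Y*Y)/2 = Y**2/2)
X(u) = 1/(75 + 6*u) (X(u) = 1/(6*(u + (1/2)*5**2)) = 1/(6*(u + (1/2)*25)) = 1/(6*(u + 25/2)) = 1/(6*(25/2 + u)) = 1/(75 + 6*u))
a = -10 (a = 5*(-2) = -10)
X(2) + a*35 = 1/(3*(25 + 2*2)) - 10*35 = 1/(3*(25 + 4)) - 350 = (1/3)/29 - 350 = (1/3)*(1/29) - 350 = 1/87 - 350 = -30449/87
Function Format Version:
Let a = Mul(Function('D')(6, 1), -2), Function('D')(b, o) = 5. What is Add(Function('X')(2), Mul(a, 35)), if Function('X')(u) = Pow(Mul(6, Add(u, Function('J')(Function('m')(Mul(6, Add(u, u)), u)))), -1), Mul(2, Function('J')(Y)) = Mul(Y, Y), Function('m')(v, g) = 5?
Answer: Rational(-30449, 87) ≈ -349.99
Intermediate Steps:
Function('J')(Y) = Mul(Rational(1, 2), Pow(Y, 2)) (Function('J')(Y) = Mul(Rational(1, 2), Mul(Y, Y)) = Mul(Rational(1, 2), Pow(Y, 2)))
Function('X')(u) = Pow(Add(75, Mul(6, u)), -1) (Function('X')(u) = Pow(Mul(6, Add(u, Mul(Rational(1, 2), Pow(5, 2)))), -1) = Pow(Mul(6, Add(u, Mul(Rational(1, 2), 25))), -1) = Pow(Mul(6, Add(u, Rational(25, 2))), -1) = Pow(Mul(6, Add(Rational(25, 2), u)), -1) = Pow(Add(75, Mul(6, u)), -1))
a = -10 (a = Mul(5, -2) = -10)
Add(Function('X')(2), Mul(a, 35)) = Add(Mul(Rational(1, 3), Pow(Add(25, Mul(2, 2)), -1)), Mul(-10, 35)) = Add(Mul(Rational(1, 3), Pow(Add(25, 4), -1)), -350) = Add(Mul(Rational(1, 3), Pow(29, -1)), -350) = Add(Mul(Rational(1, 3), Rational(1, 29)), -350) = Add(Rational(1, 87), -350) = Rational(-30449, 87)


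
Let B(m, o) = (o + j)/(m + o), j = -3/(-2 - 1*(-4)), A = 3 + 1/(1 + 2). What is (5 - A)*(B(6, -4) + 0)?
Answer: -55/12 ≈ -4.5833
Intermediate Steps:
A = 10/3 (A = 3 + 1/3 = 3 + ⅓ = 10/3 ≈ 3.3333)
j = -3/2 (j = -3/(-2 + 4) = -3/2 ≈ -1.5000)
B(m, o) = (-3/2 + o)/(m + o) (B(m, o) = (o - 3/2)/(m + o) = (-3/2 + o)/(m + o))
(5 - A)*(B(6, -4) + 0) = (5 - 1*10/3)*((-3/2 - 4)/(6 - 4) + 0) = (5 - 10/3)*(-11/2/2 + 0) = 5*((½)*(-11/2) + 0)/3 = 5*(-11/4 + 0)/3 = (5/3)*(-11/4) = -55/12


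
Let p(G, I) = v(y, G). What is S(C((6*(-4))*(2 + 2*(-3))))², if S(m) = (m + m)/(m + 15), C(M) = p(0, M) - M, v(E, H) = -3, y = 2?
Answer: 1089/196 ≈ 5.5561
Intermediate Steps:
p(G, I) = -3
C(M) = -3 - M
S(m) = 2*m/(15 + m) (S(m) = (2*m)/(15 + m) = 2*m/(15 + m))
S(C((6*(-4))*(2 + 2*(-3))))² = (2*(-3 - 6*(-4)*(2 + 2*(-3)))/(15 + (-3 - 6*(-4)*(2 + 2*(-3)))))² = (2*(-3 - (-24)*(2 - 6))/(15 + (-3 - (-24)*(2 - 6))))² = (2*(-3 - (-24)*(-4))/(15 + (-3 - (-24)*(-4))))² = (2*(-3 - 1*96)/(15 + (-3 - 1*96)))² = (2*(-3 - 96)/(15 + (-3 - 96)))² = (2*(-99)/(15 - 99))² = (2*(-99)/(-84))² = (2*(-99)*(-1/84))² = (33/14)² = 1089/196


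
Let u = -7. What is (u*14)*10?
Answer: -980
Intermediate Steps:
(u*14)*10 = -7*14*10 = -98*10 = -980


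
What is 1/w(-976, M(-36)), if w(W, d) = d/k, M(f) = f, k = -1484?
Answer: 371/9 ≈ 41.222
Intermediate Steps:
w(W, d) = -d/1484 (w(W, d) = d/(-1484) = d*(-1/1484) = -d/1484)
1/w(-976, M(-36)) = 1/(-1/1484*(-36)) = 1/(9/371) = 371/9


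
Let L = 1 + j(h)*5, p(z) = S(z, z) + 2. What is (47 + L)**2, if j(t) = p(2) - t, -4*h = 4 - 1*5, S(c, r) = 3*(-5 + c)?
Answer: 2209/16 ≈ 138.06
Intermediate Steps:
S(c, r) = -15 + 3*c
h = 1/4 (h = -(4 - 1*5)/4 = -(4 - 5)/4 = -1/4*(-1) = 1/4 ≈ 0.25000)
p(z) = -13 + 3*z (p(z) = (-15 + 3*z) + 2 = -13 + 3*z)
j(t) = -7 - t (j(t) = (-13 + 3*2) - t = (-13 + 6) - t = -7 - t)
L = -141/4 (L = 1 + (-7 - 1*1/4)*5 = 1 + (-7 - 1/4)*5 = 1 - 29/4*5 = 1 - 145/4 = -141/4 ≈ -35.250)
(47 + L)**2 = (47 - 141/4)**2 = (47/4)**2 = 2209/16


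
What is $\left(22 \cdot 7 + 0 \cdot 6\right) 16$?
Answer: $2464$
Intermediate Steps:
$\left(22 \cdot 7 + 0 \cdot 6\right) 16 = \left(154 + 0\right) 16 = 154 \cdot 16 = 2464$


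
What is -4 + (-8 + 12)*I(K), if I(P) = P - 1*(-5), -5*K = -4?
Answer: 96/5 ≈ 19.200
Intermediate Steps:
K = 4/5 (K = -1/5*(-4) = 4/5 ≈ 0.80000)
I(P) = 5 + P (I(P) = P + 5 = 5 + P)
-4 + (-8 + 12)*I(K) = -4 + (-8 + 12)*(5 + 4/5) = -4 + 4*(29/5) = -4 + 116/5 = 96/5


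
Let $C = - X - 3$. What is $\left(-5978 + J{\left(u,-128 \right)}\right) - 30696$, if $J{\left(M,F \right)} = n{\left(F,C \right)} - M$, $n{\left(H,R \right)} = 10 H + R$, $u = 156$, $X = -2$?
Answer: $-38111$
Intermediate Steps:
$C = -1$ ($C = \left(-1\right) \left(-2\right) - 3 = 2 - 3 = -1$)
$n{\left(H,R \right)} = R + 10 H$
$J{\left(M,F \right)} = -1 - M + 10 F$ ($J{\left(M,F \right)} = \left(-1 + 10 F\right) - M = -1 - M + 10 F$)
$\left(-5978 + J{\left(u,-128 \right)}\right) - 30696 = \left(-5978 - 1437\right) - 30696 = -7415 - 30696 = -38111$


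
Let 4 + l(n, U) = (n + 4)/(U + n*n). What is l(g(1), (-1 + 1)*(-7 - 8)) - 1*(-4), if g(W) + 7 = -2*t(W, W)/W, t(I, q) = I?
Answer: -5/81 ≈ -0.061728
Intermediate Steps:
g(W) = -9 (g(W) = -7 - 2*W/W = -7 - 2*1 = -7 - 2 = -9)
l(n, U) = -4 + (4 + n)/(U + n²) (l(n, U) = -4 + (n + 4)/(U + n*n) = -4 + (4 + n)/(U + n²))
l(g(1), (-1 + 1)*(-7 - 8)) - 1*(-4) = (4 - 9 - 4*(-1 + 1)*(-7 - 8) - 4*(-9)²)/((-1 + 1)*(-7 - 8) + (-9)²) - 1*(-4) = (4 - 9 - 0*(-15) - 4*81)/(0*(-15) + 81) + 4 = (4 - 9 - 4*0 - 324)/(0 + 81) + 4 = (4 - 9 + 0 - 324)/81 + 4 = (1/81)*(-329) + 4 = -329/81 + 4 = -5/81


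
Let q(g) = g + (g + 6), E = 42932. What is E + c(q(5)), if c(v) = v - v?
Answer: 42932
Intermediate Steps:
q(g) = 6 + 2*g (q(g) = g + (6 + g) = 6 + 2*g)
c(v) = 0
E + c(q(5)) = 42932 + 0 = 42932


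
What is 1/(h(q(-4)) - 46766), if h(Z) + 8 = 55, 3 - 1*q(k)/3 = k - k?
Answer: -1/46719 ≈ -2.1405e-5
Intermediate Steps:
q(k) = 9 (q(k) = 9 - 3*(k - k) = 9 - 3*0 = 9 + 0 = 9)
h(Z) = 47 (h(Z) = -8 + 55 = 47)
1/(h(q(-4)) - 46766) = 1/(47 - 46766) = 1/(-46719) = -1/46719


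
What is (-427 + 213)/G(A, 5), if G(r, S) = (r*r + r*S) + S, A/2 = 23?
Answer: -214/2351 ≈ -0.091025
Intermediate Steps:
A = 46 (A = 2*23 = 46)
G(r, S) = S + r² + S*r (G(r, S) = (r² + S*r) + S = S + r² + S*r)
(-427 + 213)/G(A, 5) = (-427 + 213)/(5 + 46² + 5*46) = -214/(5 + 2116 + 230) = -214/2351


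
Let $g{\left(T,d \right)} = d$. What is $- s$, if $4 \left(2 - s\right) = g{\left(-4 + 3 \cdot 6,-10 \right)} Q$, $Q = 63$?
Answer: $- \frac{319}{2} \approx -159.5$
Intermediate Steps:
$s = \frac{319}{2}$ ($s = 2 - \frac{\left(-10\right) 63}{4} = 2 - - \frac{315}{2} = 2 + \frac{315}{2} = \frac{319}{2} \approx 159.5$)
$- s = \left(-1\right) \frac{319}{2} = - \frac{319}{2}$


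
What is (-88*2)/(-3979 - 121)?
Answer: 44/1025 ≈ 0.042927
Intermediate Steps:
(-88*2)/(-3979 - 121) = -176/(-4100) = -176*(-1/4100) = 44/1025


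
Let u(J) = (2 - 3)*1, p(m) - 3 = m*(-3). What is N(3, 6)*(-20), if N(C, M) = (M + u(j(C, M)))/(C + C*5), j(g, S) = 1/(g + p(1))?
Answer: -50/9 ≈ -5.5556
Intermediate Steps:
p(m) = 3 - 3*m (p(m) = 3 + m*(-3) = 3 - 3*m)
j(g, S) = 1/g (j(g, S) = 1/(g + (3 - 3*1)) = 1/(g + (3 - 3)) = 1/(g + 0) = 1/g)
u(J) = -1 (u(J) = -1*1 = -1)
N(C, M) = (-1 + M)/(6*C) (N(C, M) = (M - 1)/(C + C*5) = (-1 + M)/(C + 5*C) = (-1 + M)/((6*C)) = (-1 + M)*(1/(6*C)) = (-1 + M)/(6*C))
N(3, 6)*(-20) = ((⅙)*(-1 + 6)/3)*(-20) = ((⅙)*(⅓)*5)*(-20) = (5/18)*(-20) = -50/9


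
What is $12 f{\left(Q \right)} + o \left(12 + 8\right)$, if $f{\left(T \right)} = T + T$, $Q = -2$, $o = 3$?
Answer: $12$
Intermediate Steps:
$f{\left(T \right)} = 2 T$
$12 f{\left(Q \right)} + o \left(12 + 8\right) = 12 \cdot 2 \left(-2\right) + 3 \left(12 + 8\right) = 12 \left(-4\right) + 3 \cdot 20 = -48 + 60 = 12$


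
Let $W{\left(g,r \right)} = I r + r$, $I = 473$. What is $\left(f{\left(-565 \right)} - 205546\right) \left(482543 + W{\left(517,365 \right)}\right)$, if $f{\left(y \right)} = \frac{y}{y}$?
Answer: $-134745641385$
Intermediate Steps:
$f{\left(y \right)} = 1$
$W{\left(g,r \right)} = 474 r$ ($W{\left(g,r \right)} = 473 r + r = 474 r$)
$\left(f{\left(-565 \right)} - 205546\right) \left(482543 + W{\left(517,365 \right)}\right) = \left(1 - 205546\right) \left(482543 + 474 \cdot 365\right) = - 205545 \left(482543 + 173010\right) = \left(-205545\right) 655553 = -134745641385$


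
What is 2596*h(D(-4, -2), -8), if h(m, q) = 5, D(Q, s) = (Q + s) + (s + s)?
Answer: 12980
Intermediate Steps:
D(Q, s) = Q + 3*s (D(Q, s) = (Q + s) + 2*s = Q + 3*s)
2596*h(D(-4, -2), -8) = 2596*5 = 12980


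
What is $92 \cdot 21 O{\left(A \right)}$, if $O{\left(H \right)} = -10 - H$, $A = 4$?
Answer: $-27048$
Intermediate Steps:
$92 \cdot 21 O{\left(A \right)} = 92 \cdot 21 \left(-10 - 4\right) = 1932 \left(-10 - 4\right) = 1932 \left(-14\right) = -27048$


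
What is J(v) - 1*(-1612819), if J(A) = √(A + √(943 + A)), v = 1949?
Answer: 1612819 + √(1949 + 2*√723) ≈ 1.6129e+6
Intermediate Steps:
J(v) - 1*(-1612819) = √(1949 + √(943 + 1949)) - 1*(-1612819) = √(1949 + √2892) + 1612819 = √(1949 + 2*√723) + 1612819 = 1612819 + √(1949 + 2*√723)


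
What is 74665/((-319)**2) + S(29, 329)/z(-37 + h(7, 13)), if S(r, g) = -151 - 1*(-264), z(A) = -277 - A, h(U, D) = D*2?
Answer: 8361897/27068426 ≈ 0.30892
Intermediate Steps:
h(U, D) = 2*D
S(r, g) = 113 (S(r, g) = -151 + 264 = 113)
74665/((-319)**2) + S(29, 329)/z(-37 + h(7, 13)) = 74665/((-319)**2) + 113/(-277 - (-37 + 2*13)) = 74665/101761 + 113/(-277 - (-37 + 26)) = 74665*(1/101761) + 113/(-277 - 1*(-11)) = 74665/101761 + 113/(-277 + 11) = 74665/101761 + 113/(-266) = 74665/101761 + 113*(-1/266) = 74665/101761 - 113/266 = 8361897/27068426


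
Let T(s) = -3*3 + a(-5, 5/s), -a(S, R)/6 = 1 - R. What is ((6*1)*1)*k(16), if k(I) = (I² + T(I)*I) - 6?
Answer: 240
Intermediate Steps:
a(S, R) = -6 + 6*R (a(S, R) = -6*(1 - R) = -6 + 6*R)
T(s) = -15 + 30/s (T(s) = -3*3 + (-6 + 6*(5/s)) = -9 + (-6 + 30/s) = -15 + 30/s)
k(I) = -6 + I² + I*(-15 + 30/I) (k(I) = (I² + (-15 + 30/I)*I) - 6 = (I² + I*(-15 + 30/I)) - 6 = -6 + I² + I*(-15 + 30/I))
((6*1)*1)*k(16) = ((6*1)*1)*(24 + 16² - 15*16) = (6*1)*(24 + 256 - 240) = 6*40 = 240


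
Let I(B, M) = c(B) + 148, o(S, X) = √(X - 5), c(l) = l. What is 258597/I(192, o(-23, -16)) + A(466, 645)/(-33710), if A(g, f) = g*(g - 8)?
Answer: 172894787/229228 ≈ 754.25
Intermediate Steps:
o(S, X) = √(-5 + X)
A(g, f) = g*(-8 + g)
I(B, M) = 148 + B (I(B, M) = B + 148 = 148 + B)
258597/I(192, o(-23, -16)) + A(466, 645)/(-33710) = 258597/(148 + 192) + (466*(-8 + 466))/(-33710) = 258597/340 + (466*458)*(-1/33710) = 258597*(1/340) + 213428*(-1/33710) = 258597/340 - 106714/16855 = 172894787/229228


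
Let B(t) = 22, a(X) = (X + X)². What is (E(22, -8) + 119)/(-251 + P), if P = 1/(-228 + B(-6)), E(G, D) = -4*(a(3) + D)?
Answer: -1442/51707 ≈ -0.027888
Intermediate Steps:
a(X) = 4*X² (a(X) = (2*X)² = 4*X²)
E(G, D) = -144 - 4*D (E(G, D) = -4*(4*3² + D) = -4*(4*9 + D) = -4*(36 + D) = -144 - 4*D)
P = -1/206 (P = 1/(-228 + 22) = 1/(-206) = -1/206 ≈ -0.0048544)
(E(22, -8) + 119)/(-251 + P) = ((-144 - 4*(-8)) + 119)/(-251 - 1/206) = ((-144 + 32) + 119)/(-51707/206) = (-112 + 119)*(-206/51707) = 7*(-206/51707) = -1442/51707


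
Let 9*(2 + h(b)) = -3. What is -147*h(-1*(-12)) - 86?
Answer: 257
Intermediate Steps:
h(b) = -7/3 (h(b) = -2 + (1/9)*(-3) = -2 - 1/3 = -7/3)
-147*h(-1*(-12)) - 86 = -147*(-7/3) - 86 = 343 - 86 = 257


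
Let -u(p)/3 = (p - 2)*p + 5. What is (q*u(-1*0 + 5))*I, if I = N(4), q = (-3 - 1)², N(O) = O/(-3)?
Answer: 1280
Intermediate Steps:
N(O) = -O/3 (N(O) = O*(-⅓) = -O/3)
q = 16 (q = (-4)² = 16)
u(p) = -15 - 3*p*(-2 + p) (u(p) = -3*((p - 2)*p + 5) = -3*((-2 + p)*p + 5) = -3*(p*(-2 + p) + 5) = -3*(5 + p*(-2 + p)) = -15 - 3*p*(-2 + p))
I = -4/3 (I = -⅓*4 = -4/3 ≈ -1.3333)
(q*u(-1*0 + 5))*I = (16*(-15 - 3*(-1*0 + 5)² + 6*(-1*0 + 5)))*(-4/3) = (16*(-15 - 3*(0 + 5)² + 6*(0 + 5)))*(-4/3) = (16*(-15 - 3*5² + 6*5))*(-4/3) = (16*(-15 - 3*25 + 30))*(-4/3) = (16*(-15 - 75 + 30))*(-4/3) = (16*(-60))*(-4/3) = -960*(-4/3) = 1280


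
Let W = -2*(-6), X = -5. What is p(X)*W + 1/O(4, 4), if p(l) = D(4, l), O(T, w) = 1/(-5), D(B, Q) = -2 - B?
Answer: -77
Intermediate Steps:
O(T, w) = -1/5
W = 12
p(l) = -6 (p(l) = -2 - 1*4 = -2 - 4 = -6)
p(X)*W + 1/O(4, 4) = -6*12 + 1/(-1/5) = -72 + 1*(-5) = -72 - 5 = -77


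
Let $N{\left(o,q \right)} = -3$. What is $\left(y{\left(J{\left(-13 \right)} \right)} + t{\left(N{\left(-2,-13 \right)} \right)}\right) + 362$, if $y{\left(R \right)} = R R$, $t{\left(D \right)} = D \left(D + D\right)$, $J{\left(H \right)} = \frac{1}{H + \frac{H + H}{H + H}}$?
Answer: $\frac{54721}{144} \approx 380.01$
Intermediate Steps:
$J{\left(H \right)} = \frac{1}{1 + H}$ ($J{\left(H \right)} = \frac{1}{H + \frac{2 H}{2 H}} = \frac{1}{H + 2 H \frac{1}{2 H}} = \frac{1}{H + 1} = \frac{1}{1 + H}$)
$t{\left(D \right)} = 2 D^{2}$ ($t{\left(D \right)} = D 2 D = 2 D^{2}$)
$y{\left(R \right)} = R^{2}$
$\left(y{\left(J{\left(-13 \right)} \right)} + t{\left(N{\left(-2,-13 \right)} \right)}\right) + 362 = \left(\left(\frac{1}{1 - 13}\right)^{2} + 2 \left(-3\right)^{2}\right) + 362 = \left(\left(\frac{1}{-12}\right)^{2} + 2 \cdot 9\right) + 362 = \left(\left(- \frac{1}{12}\right)^{2} + 18\right) + 362 = \left(\frac{1}{144} + 18\right) + 362 = \frac{2593}{144} + 362 = \frac{54721}{144}$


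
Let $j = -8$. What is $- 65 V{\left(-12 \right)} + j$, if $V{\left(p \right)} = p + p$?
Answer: $1552$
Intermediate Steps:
$V{\left(p \right)} = 2 p$
$- 65 V{\left(-12 \right)} + j = - 65 \cdot 2 \left(-12\right) - 8 = \left(-65\right) \left(-24\right) - 8 = 1560 - 8 = 1552$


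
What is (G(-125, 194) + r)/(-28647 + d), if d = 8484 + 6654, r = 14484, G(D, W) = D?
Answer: -14359/13509 ≈ -1.0629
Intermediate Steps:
d = 15138
(G(-125, 194) + r)/(-28647 + d) = (-125 + 14484)/(-28647 + 15138) = 14359/(-13509) = 14359*(-1/13509) = -14359/13509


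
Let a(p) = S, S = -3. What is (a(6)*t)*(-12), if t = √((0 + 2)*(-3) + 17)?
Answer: 36*√11 ≈ 119.40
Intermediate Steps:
a(p) = -3
t = √11 (t = √(2*(-3) + 17) = √(-6 + 17) = √11 ≈ 3.3166)
(a(6)*t)*(-12) = -3*√11*(-12) = 36*√11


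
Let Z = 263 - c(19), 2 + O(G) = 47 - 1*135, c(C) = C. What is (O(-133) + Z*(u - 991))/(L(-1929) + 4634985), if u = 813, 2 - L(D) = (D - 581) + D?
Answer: -21761/2319713 ≈ -0.0093809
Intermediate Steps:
L(D) = 583 - 2*D (L(D) = 2 - ((D - 581) + D) = 2 - ((-581 + D) + D) = 2 - (-581 + 2*D) = 2 + (581 - 2*D) = 583 - 2*D)
O(G) = -90 (O(G) = -2 + (47 - 1*135) = -2 + (47 - 135) = -2 - 88 = -90)
Z = 244 (Z = 263 - 1*19 = 263 - 19 = 244)
(O(-133) + Z*(u - 991))/(L(-1929) + 4634985) = (-90 + 244*(813 - 991))/((583 - 2*(-1929)) + 4634985) = (-90 + 244*(-178))/((583 + 3858) + 4634985) = (-90 - 43432)/(4441 + 4634985) = -43522/4639426 = -43522*1/4639426 = -21761/2319713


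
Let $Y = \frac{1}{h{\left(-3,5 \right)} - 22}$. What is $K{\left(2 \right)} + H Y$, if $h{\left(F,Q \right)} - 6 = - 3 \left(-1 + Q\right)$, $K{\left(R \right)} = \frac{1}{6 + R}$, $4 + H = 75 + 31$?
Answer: $- \frac{197}{56} \approx -3.5179$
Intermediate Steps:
$H = 102$ ($H = -4 + \left(75 + 31\right) = -4 + 106 = 102$)
$h{\left(F,Q \right)} = 9 - 3 Q$ ($h{\left(F,Q \right)} = 6 - 3 \left(-1 + Q\right) = 6 - \left(-3 + 3 Q\right) = 9 - 3 Q$)
$Y = - \frac{1}{28}$ ($Y = \frac{1}{\left(9 - 15\right) - 22} = \frac{1}{-6 - 22} = \frac{1}{-28} = - \frac{1}{28} \approx -0.035714$)
$K{\left(2 \right)} + H Y = \frac{1}{6 + 2} + 102 \left(- \frac{1}{28}\right) = \frac{1}{8} - \frac{51}{14} = - \frac{197}{56}$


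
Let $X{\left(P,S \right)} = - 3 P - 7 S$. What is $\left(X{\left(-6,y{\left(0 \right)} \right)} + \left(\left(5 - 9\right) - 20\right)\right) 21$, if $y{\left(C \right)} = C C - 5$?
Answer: $609$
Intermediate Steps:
$y{\left(C \right)} = -5 + C^{2}$ ($y{\left(C \right)} = C^{2} - 5 = -5 + C^{2}$)
$X{\left(P,S \right)} = - 7 S - 3 P$
$\left(X{\left(-6,y{\left(0 \right)} \right)} + \left(\left(5 - 9\right) - 20\right)\right) 21 = \left(\left(- 7 \left(-5 + 0^{2}\right) - -18\right) + \left(\left(5 - 9\right) - 20\right)\right) 21 = \left(\left(- 7 \left(-5 + 0\right) + 18\right) + \left(\left(5 - 9\right) - 20\right)\right) 21 = \left(\left(\left(-7\right) \left(-5\right) + 18\right) - 24\right) 21 = \left(\left(35 + 18\right) - 24\right) 21 = \left(53 - 24\right) 21 = 29 \cdot 21 = 609$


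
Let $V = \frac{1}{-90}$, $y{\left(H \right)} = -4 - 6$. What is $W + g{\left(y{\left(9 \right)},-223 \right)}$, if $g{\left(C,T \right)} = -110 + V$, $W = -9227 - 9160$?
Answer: $- \frac{1664731}{90} \approx -18497.0$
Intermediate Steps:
$y{\left(H \right)} = -10$
$V = - \frac{1}{90} \approx -0.011111$
$W = -18387$
$g{\left(C,T \right)} = - \frac{9901}{90}$ ($g{\left(C,T \right)} = -110 - \frac{1}{90} = - \frac{9901}{90}$)
$W + g{\left(y{\left(9 \right)},-223 \right)} = -18387 - \frac{9901}{90} = - \frac{1664731}{90}$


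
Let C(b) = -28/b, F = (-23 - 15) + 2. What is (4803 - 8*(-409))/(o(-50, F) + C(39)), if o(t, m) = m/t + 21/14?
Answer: 15746250/2929 ≈ 5376.0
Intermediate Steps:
F = -36 (F = -38 + 2 = -36)
o(t, m) = 3/2 + m/t (o(t, m) = m/t + 21*(1/14) = m/t + 3/2 = 3/2 + m/t)
(4803 - 8*(-409))/(o(-50, F) + C(39)) = (4803 - 8*(-409))/((3/2 - 36/(-50)) - 28/39) = (4803 + 3272)/((3/2 - 36*(-1/50)) - 28*1/39) = 8075/((3/2 + 18/25) - 28/39) = 8075/(111/50 - 28/39) = 8075/(2929/1950) = 8075*(1950/2929) = 15746250/2929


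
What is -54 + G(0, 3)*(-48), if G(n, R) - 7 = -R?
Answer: -246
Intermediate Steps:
G(n, R) = 7 - R
-54 + G(0, 3)*(-48) = -54 + (7 - 1*3)*(-48) = -54 + (7 - 3)*(-48) = -54 + 4*(-48) = -54 - 192 = -246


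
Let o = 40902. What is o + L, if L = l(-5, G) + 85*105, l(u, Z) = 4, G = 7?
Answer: 49831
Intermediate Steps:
L = 8929 (L = 4 + 85*105 = 4 + 8925 = 8929)
o + L = 40902 + 8929 = 49831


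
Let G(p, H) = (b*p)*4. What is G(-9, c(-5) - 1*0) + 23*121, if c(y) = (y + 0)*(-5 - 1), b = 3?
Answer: 2675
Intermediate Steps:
c(y) = -6*y (c(y) = y*(-6) = -6*y)
G(p, H) = 12*p (G(p, H) = (3*p)*4 = 12*p)
G(-9, c(-5) - 1*0) + 23*121 = 12*(-9) + 23*121 = -108 + 2783 = 2675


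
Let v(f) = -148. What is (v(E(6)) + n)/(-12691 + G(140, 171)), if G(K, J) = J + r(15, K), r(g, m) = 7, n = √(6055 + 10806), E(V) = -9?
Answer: 148/12513 - √16861/12513 ≈ 0.0014505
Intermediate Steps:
n = √16861 ≈ 129.85
G(K, J) = 7 + J (G(K, J) = J + 7 = 7 + J)
(v(E(6)) + n)/(-12691 + G(140, 171)) = (-148 + √16861)/(-12691 + (7 + 171)) = (-148 + √16861)/(-12691 + 178) = (-148 + √16861)/(-12513) = (-148 + √16861)*(-1/12513) = 148/12513 - √16861/12513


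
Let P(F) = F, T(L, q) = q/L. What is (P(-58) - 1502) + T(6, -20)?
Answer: -4690/3 ≈ -1563.3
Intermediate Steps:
(P(-58) - 1502) + T(6, -20) = (-58 - 1502) - 20/6 = -1560 - 20*⅙ = -1560 - 10/3 = -4690/3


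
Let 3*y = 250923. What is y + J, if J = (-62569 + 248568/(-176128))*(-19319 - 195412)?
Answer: 295804568068181/22016 ≈ 1.3436e+10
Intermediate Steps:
J = 295802726627925/22016 (J = (-62569 + 248568*(-1/176128))*(-214731) = (-62569 - 31071/22016)*(-214731) = -1377550175/22016*(-214731) = 295802726627925/22016 ≈ 1.3436e+10)
y = 83641 (y = (1/3)*250923 = 83641)
y + J = 83641 + 295802726627925/22016 = 295804568068181/22016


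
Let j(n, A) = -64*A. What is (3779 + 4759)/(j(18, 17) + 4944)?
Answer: 4269/1928 ≈ 2.2142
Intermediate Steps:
(3779 + 4759)/(j(18, 17) + 4944) = (3779 + 4759)/(-64*17 + 4944) = 8538/(-1088 + 4944) = 8538/3856 = 8538*(1/3856) = 4269/1928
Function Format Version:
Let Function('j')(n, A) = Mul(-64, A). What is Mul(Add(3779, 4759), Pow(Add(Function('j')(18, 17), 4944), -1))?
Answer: Rational(4269, 1928) ≈ 2.2142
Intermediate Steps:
Mul(Add(3779, 4759), Pow(Add(Function('j')(18, 17), 4944), -1)) = Mul(Add(3779, 4759), Pow(Add(Mul(-64, 17), 4944), -1)) = Mul(8538, Pow(Add(-1088, 4944), -1)) = Mul(8538, Pow(3856, -1)) = Mul(8538, Rational(1, 3856)) = Rational(4269, 1928)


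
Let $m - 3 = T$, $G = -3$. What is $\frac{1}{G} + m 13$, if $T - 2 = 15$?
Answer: $\frac{779}{3} \approx 259.67$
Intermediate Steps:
$T = 17$ ($T = 2 + 15 = 17$)
$m = 20$ ($m = 3 + 17 = 20$)
$\frac{1}{G} + m 13 = \frac{1}{-3} + 20 \cdot 13 = - \frac{1}{3} + 260 = \frac{779}{3}$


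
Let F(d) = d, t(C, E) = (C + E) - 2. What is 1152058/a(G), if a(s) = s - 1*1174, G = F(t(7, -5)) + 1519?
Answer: 1152058/345 ≈ 3339.3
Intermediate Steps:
t(C, E) = -2 + C + E
G = 1519 (G = (-2 + 7 - 5) + 1519 = 0 + 1519 = 1519)
a(s) = -1174 + s (a(s) = s - 1174 = -1174 + s)
1152058/a(G) = 1152058/(-1174 + 1519) = 1152058/345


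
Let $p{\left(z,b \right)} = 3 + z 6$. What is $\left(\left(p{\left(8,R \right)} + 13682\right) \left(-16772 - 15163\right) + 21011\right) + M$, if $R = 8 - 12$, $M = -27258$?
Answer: $-438569602$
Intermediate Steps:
$R = -4$ ($R = 8 - 12 = -4$)
$p{\left(z,b \right)} = 3 + 6 z$
$\left(\left(p{\left(8,R \right)} + 13682\right) \left(-16772 - 15163\right) + 21011\right) + M = \left(\left(\left(3 + 6 \cdot 8\right) + 13682\right) \left(-16772 - 15163\right) + 21011\right) - 27258 = \left(\left(\left(3 + 48\right) + 13682\right) \left(-31935\right) + 21011\right) - 27258 = \left(\left(51 + 13682\right) \left(-31935\right) + 21011\right) - 27258 = \left(13733 \left(-31935\right) + 21011\right) - 27258 = \left(-438563355 + 21011\right) - 27258 = -438542344 - 27258 = -438569602$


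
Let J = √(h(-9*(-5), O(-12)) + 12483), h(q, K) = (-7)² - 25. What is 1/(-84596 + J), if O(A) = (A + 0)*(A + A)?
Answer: -84596/7156470709 - √12507/7156470709 ≈ -1.1837e-5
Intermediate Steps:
O(A) = 2*A² (O(A) = A*(2*A) = 2*A²)
h(q, K) = 24 (h(q, K) = 49 - 25 = 24)
J = √12507 (J = √(24 + 12483) = √12507 ≈ 111.83)
1/(-84596 + J) = 1/(-84596 + √12507)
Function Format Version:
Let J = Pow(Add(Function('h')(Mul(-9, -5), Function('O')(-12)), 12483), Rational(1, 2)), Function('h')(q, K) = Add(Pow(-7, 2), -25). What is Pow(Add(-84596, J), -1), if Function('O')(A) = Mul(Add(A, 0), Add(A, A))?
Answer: Add(Rational(-84596, 7156470709), Mul(Rational(-1, 7156470709), Pow(12507, Rational(1, 2)))) ≈ -1.1837e-5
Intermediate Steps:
Function('O')(A) = Mul(2, Pow(A, 2)) (Function('O')(A) = Mul(A, Mul(2, A)) = Mul(2, Pow(A, 2)))
Function('h')(q, K) = 24 (Function('h')(q, K) = Add(49, -25) = 24)
J = Pow(12507, Rational(1, 2)) (J = Pow(Add(24, 12483), Rational(1, 2)) = Pow(12507, Rational(1, 2)) ≈ 111.83)
Pow(Add(-84596, J), -1) = Pow(Add(-84596, Pow(12507, Rational(1, 2))), -1)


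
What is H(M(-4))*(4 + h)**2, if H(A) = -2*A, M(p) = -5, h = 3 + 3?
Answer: 1000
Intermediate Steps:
h = 6
H(M(-4))*(4 + h)**2 = (-2*(-5))*(4 + 6)**2 = 10*10**2 = 10*100 = 1000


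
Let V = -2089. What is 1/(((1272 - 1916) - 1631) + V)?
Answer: -1/4364 ≈ -0.00022915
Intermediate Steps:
1/(((1272 - 1916) - 1631) + V) = 1/(((1272 - 1916) - 1631) - 2089) = 1/((-644 - 1631) - 2089) = 1/(-2275 - 2089) = 1/(-4364) = -1/4364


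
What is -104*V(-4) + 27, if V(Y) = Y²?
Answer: -1637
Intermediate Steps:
-104*V(-4) + 27 = -104*(-4)² + 27 = -104*16 + 27 = -1664 + 27 = -1637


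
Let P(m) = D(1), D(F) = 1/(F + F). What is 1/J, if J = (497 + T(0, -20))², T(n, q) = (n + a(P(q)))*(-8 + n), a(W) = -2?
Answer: 1/263169 ≈ 3.7998e-6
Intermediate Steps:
D(F) = 1/(2*F)
P(m) = ½ (P(m) = (½)/1 = (½)*1 = ½)
T(n, q) = (-8 + n)*(-2 + n) (T(n, q) = (n - 2)*(-8 + n) = (-2 + n)*(-8 + n) = (-8 + n)*(-2 + n))
J = 263169 (J = (497 + (16 + 0² - 10*0))² = (497 + (16 + 0 + 0))² = (497 + 16)² = 513² = 263169)
1/J = 1/263169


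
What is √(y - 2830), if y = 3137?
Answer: √307 ≈ 17.521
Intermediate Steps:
√(y - 2830) = √(3137 - 2830) = √307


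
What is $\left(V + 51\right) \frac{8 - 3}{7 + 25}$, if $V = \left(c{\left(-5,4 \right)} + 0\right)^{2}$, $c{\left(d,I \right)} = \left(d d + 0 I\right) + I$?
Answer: $\frac{1115}{8} \approx 139.38$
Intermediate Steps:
$c{\left(d,I \right)} = I + d^{2}$ ($c{\left(d,I \right)} = \left(d^{2} + 0\right) + I = d^{2} + I = I + d^{2}$)
$V = 841$ ($V = \left(\left(4 + \left(-5\right)^{2}\right) + 0\right)^{2} = \left(\left(4 + 25\right) + 0\right)^{2} = \left(29 + 0\right)^{2} = 29^{2} = 841$)
$\left(V + 51\right) \frac{8 - 3}{7 + 25} = \left(841 + 51\right) \frac{8 - 3}{7 + 25} = 892 \cdot \frac{5}{32} = \frac{1115}{8}$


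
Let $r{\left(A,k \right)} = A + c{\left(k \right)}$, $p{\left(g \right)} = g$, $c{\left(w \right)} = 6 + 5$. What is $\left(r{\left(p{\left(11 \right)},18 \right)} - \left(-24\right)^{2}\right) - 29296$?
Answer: $-29850$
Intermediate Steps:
$c{\left(w \right)} = 11$
$r{\left(A,k \right)} = 11 + A$ ($r{\left(A,k \right)} = A + 11 = 11 + A$)
$\left(r{\left(p{\left(11 \right)},18 \right)} - \left(-24\right)^{2}\right) - 29296 = \left(\left(11 + 11\right) - \left(-24\right)^{2}\right) - 29296 = \left(22 - 576\right) - 29296 = -554 - 29296 = -29850$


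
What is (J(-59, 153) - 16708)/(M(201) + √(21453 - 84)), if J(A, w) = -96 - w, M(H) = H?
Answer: -1136119/6344 + 16957*√21369/19032 ≈ -48.842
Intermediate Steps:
(J(-59, 153) - 16708)/(M(201) + √(21453 - 84)) = ((-96 - 1*153) - 16708)/(201 + √(21453 - 84)) = ((-96 - 153) - 16708)/(201 + √21369) = (-249 - 16708)/(201 + √21369) = -16957/(201 + √21369)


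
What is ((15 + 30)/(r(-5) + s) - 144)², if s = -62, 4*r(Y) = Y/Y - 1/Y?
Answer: 7974132804/380689 ≈ 20947.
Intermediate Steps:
r(Y) = ¼ - 1/(4*Y) (r(Y) = (Y/Y - 1/Y)/4 = (1 - 1/Y)/4 = ¼ - 1/(4*Y))
((15 + 30)/(r(-5) + s) - 144)² = ((15 + 30)/((¼)*(-1 - 5)/(-5) - 62) - 144)² = (45/((¼)*(-⅕)*(-6) - 62) - 144)² = (45/(3/10 - 62) - 144)² = (45/(-617/10) - 144)² = (45*(-10/617) - 144)² = (-450/617 - 144)² = (-89298/617)² = 7974132804/380689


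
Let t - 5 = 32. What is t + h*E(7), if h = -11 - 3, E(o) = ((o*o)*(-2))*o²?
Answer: 67265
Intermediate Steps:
t = 37 (t = 5 + 32 = 37)
E(o) = -2*o⁴ (E(o) = (o²*(-2))*o² = (-2*o²)*o² = -2*o⁴)
h = -14
t + h*E(7) = 37 - (-28)*7⁴ = 37 - (-28)*2401 = 37 - 14*(-4802) = 37 + 67228 = 67265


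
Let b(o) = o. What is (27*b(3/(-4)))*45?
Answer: -3645/4 ≈ -911.25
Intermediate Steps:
(27*b(3/(-4)))*45 = (27*(3/(-4)))*45 = (27*(3*(-¼)))*45 = (27*(-¾))*45 = -81/4*45 = -3645/4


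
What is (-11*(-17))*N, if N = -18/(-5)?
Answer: 3366/5 ≈ 673.20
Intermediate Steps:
N = 18/5 (N = -18*(-1/5) = 18/5 ≈ 3.6000)
(-11*(-17))*N = -11*(-17)*(18/5) = 187*(18/5) = 3366/5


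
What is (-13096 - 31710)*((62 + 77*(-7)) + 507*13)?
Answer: -273943884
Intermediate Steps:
(-13096 - 31710)*((62 + 77*(-7)) + 507*13) = -44806*((62 - 539) + 6591) = -44806*(-477 + 6591) = -44806*6114 = -273943884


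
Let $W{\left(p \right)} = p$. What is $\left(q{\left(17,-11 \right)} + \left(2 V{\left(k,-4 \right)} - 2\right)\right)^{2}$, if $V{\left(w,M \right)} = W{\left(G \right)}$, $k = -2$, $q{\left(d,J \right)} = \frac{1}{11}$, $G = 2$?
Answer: $\frac{529}{121} \approx 4.3719$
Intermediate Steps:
$q{\left(d,J \right)} = \frac{1}{11}$
$V{\left(w,M \right)} = 2$
$\left(q{\left(17,-11 \right)} + \left(2 V{\left(k,-4 \right)} - 2\right)\right)^{2} = \left(\frac{1}{11} + \left(2 \cdot 2 - 2\right)\right)^{2} = \left(\frac{1}{11} + \left(4 - 2\right)\right)^{2} = \left(\frac{1}{11} + 2\right)^{2} = \left(\frac{23}{11}\right)^{2} = \frac{529}{121}$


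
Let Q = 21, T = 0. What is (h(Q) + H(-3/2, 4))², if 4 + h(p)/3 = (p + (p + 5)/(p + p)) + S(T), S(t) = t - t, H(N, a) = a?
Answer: 158404/49 ≈ 3232.7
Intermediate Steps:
S(t) = 0
h(p) = -12 + 3*p + 3*(5 + p)/(2*p) (h(p) = -12 + 3*((p + (p + 5)/(p + p)) + 0) = -12 + 3*((p + (5 + p)/((2*p))) + 0) = -12 + 3*((p + (5 + p)*(1/(2*p))) + 0) = -12 + 3*((p + (5 + p)/(2*p)) + 0) = -12 + 3*(p + (5 + p)/(2*p)) = -12 + (3*p + 3*(5 + p)/(2*p)) = -12 + 3*p + 3*(5 + p)/(2*p))
(h(Q) + H(-3/2, 4))² = ((-21/2 + 3*21 + (15/2)/21) + 4)² = ((-21/2 + 63 + (15/2)*(1/21)) + 4)² = ((-21/2 + 63 + 5/14) + 4)² = (370/7 + 4)² = (398/7)² = 158404/49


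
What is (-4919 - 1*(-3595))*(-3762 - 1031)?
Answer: 6345932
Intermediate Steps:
(-4919 - 1*(-3595))*(-3762 - 1031) = (-4919 + 3595)*(-4793) = -1324*(-4793) = 6345932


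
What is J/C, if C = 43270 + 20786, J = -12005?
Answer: -12005/64056 ≈ -0.18741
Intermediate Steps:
C = 64056
J/C = -12005/64056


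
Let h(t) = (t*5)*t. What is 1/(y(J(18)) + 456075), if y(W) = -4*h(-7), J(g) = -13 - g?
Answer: 1/455095 ≈ 2.1973e-6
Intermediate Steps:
h(t) = 5*t**2 (h(t) = (5*t)*t = 5*t**2)
y(W) = -980 (y(W) = -20*(-7)**2 = -20*49 = -4*245 = -980)
1/(y(J(18)) + 456075) = 1/(-980 + 456075) = 1/455095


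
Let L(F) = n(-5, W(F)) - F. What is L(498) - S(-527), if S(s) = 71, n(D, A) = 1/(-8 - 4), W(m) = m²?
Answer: -6829/12 ≈ -569.08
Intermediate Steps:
n(D, A) = -1/12 (n(D, A) = 1/(-12) = -1/12)
L(F) = -1/12 - F
L(498) - S(-527) = (-1/12 - 1*498) - 1*71 = (-1/12 - 498) - 71 = -5977/12 - 71 = -6829/12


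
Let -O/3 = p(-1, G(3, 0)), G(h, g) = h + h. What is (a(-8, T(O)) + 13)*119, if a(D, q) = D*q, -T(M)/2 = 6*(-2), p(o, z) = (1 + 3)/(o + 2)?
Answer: -21301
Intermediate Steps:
G(h, g) = 2*h
p(o, z) = 4/(2 + o)
O = -12 (O = -12/(2 - 1) = -12/1 = -12 ≈ -12.000)
T(M) = 24 (T(M) = -12*(-2) = -2*(-12) = 24)
(a(-8, T(O)) + 13)*119 = (-8*24 + 13)*119 = (-192 + 13)*119 = -179*119 = -21301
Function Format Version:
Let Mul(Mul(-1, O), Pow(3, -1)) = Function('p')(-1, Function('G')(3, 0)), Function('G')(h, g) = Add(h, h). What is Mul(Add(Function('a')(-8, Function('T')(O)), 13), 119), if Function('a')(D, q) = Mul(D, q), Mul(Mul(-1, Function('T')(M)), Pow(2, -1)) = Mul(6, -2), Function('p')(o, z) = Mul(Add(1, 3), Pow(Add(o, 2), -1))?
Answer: -21301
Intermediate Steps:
Function('G')(h, g) = Mul(2, h)
Function('p')(o, z) = Mul(4, Pow(Add(2, o), -1))
O = -12 (O = Mul(-3, Mul(4, Pow(Add(2, -1), -1))) = Mul(-3, Mul(4, Pow(1, -1))) = Mul(-3, Mul(4, 1)) = Mul(-3, 4) = -12)
Function('T')(M) = 24 (Function('T')(M) = Mul(-2, Mul(6, -2)) = Mul(-2, -12) = 24)
Mul(Add(Function('a')(-8, Function('T')(O)), 13), 119) = Mul(Add(Mul(-8, 24), 13), 119) = Mul(Add(-192, 13), 119) = Mul(-179, 119) = -21301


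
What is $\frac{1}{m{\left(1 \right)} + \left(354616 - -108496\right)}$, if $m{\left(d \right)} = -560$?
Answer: $\frac{1}{462552} \approx 2.1619 \cdot 10^{-6}$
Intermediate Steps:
$\frac{1}{m{\left(1 \right)} + \left(354616 - -108496\right)} = \frac{1}{-560 + \left(354616 - -108496\right)} = \frac{1}{-560 + \left(354616 + 108496\right)} = \frac{1}{-560 + 463112} = \frac{1}{462552}$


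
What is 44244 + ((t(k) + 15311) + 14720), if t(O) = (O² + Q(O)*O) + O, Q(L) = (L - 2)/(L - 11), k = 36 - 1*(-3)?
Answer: 2124823/28 ≈ 75887.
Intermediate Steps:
k = 39 (k = 36 + 3 = 39)
Q(L) = (-2 + L)/(-11 + L)
t(O) = O + O² + O*(-2 + O)/(-11 + O) (t(O) = (O² + ((-2 + O)/(-11 + O))*O) + O = (O² + O*(-2 + O)/(-11 + O)) + O = O + O² + O*(-2 + O)/(-11 + O))
44244 + ((t(k) + 15311) + 14720) = 44244 + ((39*(-13 + 39² - 9*39)/(-11 + 39) + 15311) + 14720) = 44244 + ((39*(-13 + 1521 - 351)/28 + 15311) + 14720) = 44244 + ((39*(1/28)*1157 + 15311) + 14720) = 44244 + ((45123/28 + 15311) + 14720) = 44244 + (473831/28 + 14720) = 44244 + 885991/28 = 2124823/28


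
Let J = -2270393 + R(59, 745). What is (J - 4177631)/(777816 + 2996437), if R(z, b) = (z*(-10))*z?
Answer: -6482834/3774253 ≈ -1.7176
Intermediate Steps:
R(z, b) = -10*z² (R(z, b) = (-10*z)*z = -10*z²)
J = -2305203 (J = -2270393 - 10*59² = -2270393 - 10*3481 = -2270393 - 34810 = -2305203)
(J - 4177631)/(777816 + 2996437) = (-2305203 - 4177631)/(777816 + 2996437) = -6482834/3774253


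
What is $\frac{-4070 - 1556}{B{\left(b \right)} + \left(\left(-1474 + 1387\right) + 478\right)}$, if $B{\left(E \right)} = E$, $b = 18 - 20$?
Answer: $- \frac{5626}{389} \approx -14.463$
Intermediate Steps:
$b = -2$
$\frac{-4070 - 1556}{B{\left(b \right)} + \left(\left(-1474 + 1387\right) + 478\right)} = \frac{-4070 - 1556}{-2 + \left(\left(-1474 + 1387\right) + 478\right)} = - \frac{5626}{-2 + \left(-87 + 478\right)} = - \frac{5626}{-2 + 391} = - \frac{5626}{389}$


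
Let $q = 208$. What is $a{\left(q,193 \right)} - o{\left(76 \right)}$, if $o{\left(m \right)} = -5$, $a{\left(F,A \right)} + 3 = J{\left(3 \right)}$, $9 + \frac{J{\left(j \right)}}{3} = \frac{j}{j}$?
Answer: $-22$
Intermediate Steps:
$J{\left(j \right)} = -24$ ($J{\left(j \right)} = -27 + 3 \frac{j}{j} = -27 + 3 \cdot 1 = -27 + 3 = -24$)
$a{\left(F,A \right)} = -27$ ($a{\left(F,A \right)} = -3 - 24 = -27$)
$a{\left(q,193 \right)} - o{\left(76 \right)} = -27 - -5 = -27 + 5 = -22$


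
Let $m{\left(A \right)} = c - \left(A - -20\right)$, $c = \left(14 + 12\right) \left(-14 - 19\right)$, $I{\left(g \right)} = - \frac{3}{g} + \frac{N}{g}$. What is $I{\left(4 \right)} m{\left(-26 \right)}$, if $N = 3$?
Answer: $0$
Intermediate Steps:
$I{\left(g \right)} = 0$ ($I{\left(g \right)} = - \frac{3}{g} + \frac{3}{g} = 0$)
$c = -858$ ($c = 26 \left(-33\right) = -858$)
$m{\left(A \right)} = -878 - A$ ($m{\left(A \right)} = -858 - \left(A - -20\right) = -858 - \left(A + 20\right) = -858 - \left(20 + A\right) = -878 - A$)
$I{\left(4 \right)} m{\left(-26 \right)} = 0 \left(-878 - -26\right) = 0 \left(-878 + 26\right) = 0 \left(-852\right) = 0$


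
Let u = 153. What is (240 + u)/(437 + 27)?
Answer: 393/464 ≈ 0.84698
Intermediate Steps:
(240 + u)/(437 + 27) = (240 + 153)/(437 + 27) = 393/464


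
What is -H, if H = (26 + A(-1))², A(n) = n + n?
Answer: -576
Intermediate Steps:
A(n) = 2*n
H = 576 (H = (26 + 2*(-1))² = (26 - 2)² = 24² = 576)
-H = -1*576 = -576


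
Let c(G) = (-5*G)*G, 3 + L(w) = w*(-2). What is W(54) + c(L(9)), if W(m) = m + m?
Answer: -2097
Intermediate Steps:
L(w) = -3 - 2*w (L(w) = -3 + w*(-2) = -3 - 2*w)
W(m) = 2*m
c(G) = -5*G²
W(54) + c(L(9)) = 2*54 - 5*(-3 - 2*9)² = 108 - 5*(-3 - 18)² = 108 - 5*(-21)² = 108 - 5*441 = 108 - 2205 = -2097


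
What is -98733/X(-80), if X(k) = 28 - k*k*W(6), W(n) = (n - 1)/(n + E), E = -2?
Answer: 98733/7972 ≈ 12.385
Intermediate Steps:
W(n) = (-1 + n)/(-2 + n) (W(n) = (n - 1)/(n - 2) = (-1 + n)/(-2 + n))
X(k) = 28 - 5*k²/4 (X(k) = 28 - k*k*(-1 + 6)/(-2 + 6) = 28 - k²*5/4 = 28 - 5*k²/4)
-98733/X(-80) = -98733/(28 - 5/4*(-80)²) = -98733/(28 - 5/4*6400) = -98733/(28 - 8000) = -98733/(-7972) = -98733*(-1/7972) = 98733/7972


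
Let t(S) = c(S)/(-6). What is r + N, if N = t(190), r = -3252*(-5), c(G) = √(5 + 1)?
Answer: 16260 - √6/6 ≈ 16260.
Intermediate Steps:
c(G) = √6
t(S) = -√6/6 (t(S) = √6/(-6) = √6*(-⅙) = -√6/6)
r = 16260
N = -√6/6 ≈ -0.40825
r + N = 16260 - √6/6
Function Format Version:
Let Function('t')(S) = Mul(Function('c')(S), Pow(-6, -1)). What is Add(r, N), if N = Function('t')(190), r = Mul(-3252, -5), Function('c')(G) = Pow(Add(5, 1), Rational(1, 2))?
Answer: Add(16260, Mul(Rational(-1, 6), Pow(6, Rational(1, 2)))) ≈ 16260.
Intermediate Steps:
Function('c')(G) = Pow(6, Rational(1, 2))
Function('t')(S) = Mul(Rational(-1, 6), Pow(6, Rational(1, 2))) (Function('t')(S) = Mul(Pow(6, Rational(1, 2)), Pow(-6, -1)) = Mul(Pow(6, Rational(1, 2)), Rational(-1, 6)) = Mul(Rational(-1, 6), Pow(6, Rational(1, 2))))
r = 16260
N = Mul(Rational(-1, 6), Pow(6, Rational(1, 2))) ≈ -0.40825
Add(r, N) = Add(16260, Mul(Rational(-1, 6), Pow(6, Rational(1, 2))))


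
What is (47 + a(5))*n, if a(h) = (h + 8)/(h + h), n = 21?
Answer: 10143/10 ≈ 1014.3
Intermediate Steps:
a(h) = (8 + h)/(2*h) (a(h) = (8 + h)/((2*h)) = (8 + h)*(1/(2*h)) = (8 + h)/(2*h))
(47 + a(5))*n = (47 + (½)*(8 + 5)/5)*21 = (47 + (½)*(⅕)*13)*21 = (47 + 13/10)*21 = (483/10)*21 = 10143/10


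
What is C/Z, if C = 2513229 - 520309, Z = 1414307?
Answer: 1992920/1414307 ≈ 1.4091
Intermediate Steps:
C = 1992920
C/Z = 1992920/1414307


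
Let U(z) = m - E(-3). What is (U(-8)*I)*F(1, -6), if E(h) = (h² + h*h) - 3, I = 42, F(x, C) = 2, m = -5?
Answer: -1680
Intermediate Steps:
E(h) = -3 + 2*h² (E(h) = (h² + h²) - 3 = 2*h² - 3 = -3 + 2*h²)
U(z) = -20 (U(z) = -5 - (-3 + 2*(-3)²) = -5 - (-3 + 2*9) = -5 - (-3 + 18) = -5 - 1*15 = -5 - 15 = -20)
(U(-8)*I)*F(1, -6) = -20*42*2 = -840*2 = -1680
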